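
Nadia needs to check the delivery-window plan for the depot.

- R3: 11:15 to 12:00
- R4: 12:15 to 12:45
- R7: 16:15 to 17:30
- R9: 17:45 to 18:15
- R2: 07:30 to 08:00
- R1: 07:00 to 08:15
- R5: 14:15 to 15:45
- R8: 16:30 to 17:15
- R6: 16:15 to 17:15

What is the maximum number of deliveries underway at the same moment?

Sort all start/end points and keep a running count:
07:00 start R1 → 1
07:30 start R2 → 2
08:00 end R2 → 1
08:15 end R1 → 0
11:15 start R3 → 1
12:00 end R3 → 0
12:15 start R4 → 1
12:45 end R4 → 0
14:15 start R5 → 1
15:45 end R5 → 0
16:15 start R6 → 1
16:15 start R7 → 2
16:30 start R8 → 3
17:15 end R6 → 2
17:15 end R8 → 1
17:30 end R7 → 0
17:45 start R9 → 1
18:15 end R9 → 0
Peak is 3, at 16:30 (R6, R7, R8).

3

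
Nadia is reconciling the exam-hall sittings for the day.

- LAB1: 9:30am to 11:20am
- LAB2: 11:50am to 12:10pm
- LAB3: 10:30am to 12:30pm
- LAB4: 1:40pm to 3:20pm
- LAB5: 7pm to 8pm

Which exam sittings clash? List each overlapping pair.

LAB1 & LAB3, LAB2 & LAB3

Two intervals overlap when each starts before the other ends.
Sorted by start: LAB1, LAB3, LAB2, LAB4, LAB5.
LAB3 starts before LAB1 ends → LAB1 and LAB3 overlap.
LAB2 starts after LAB1 ends, so LAB1 has no further overlaps.
LAB2 starts before LAB3 ends → LAB3 and LAB2 overlap.
LAB4 starts after LAB3 ends, so LAB3 has no further overlaps.
LAB4 starts after LAB2 ends, so LAB2 has no further overlaps.
LAB5 starts after LAB4 ends.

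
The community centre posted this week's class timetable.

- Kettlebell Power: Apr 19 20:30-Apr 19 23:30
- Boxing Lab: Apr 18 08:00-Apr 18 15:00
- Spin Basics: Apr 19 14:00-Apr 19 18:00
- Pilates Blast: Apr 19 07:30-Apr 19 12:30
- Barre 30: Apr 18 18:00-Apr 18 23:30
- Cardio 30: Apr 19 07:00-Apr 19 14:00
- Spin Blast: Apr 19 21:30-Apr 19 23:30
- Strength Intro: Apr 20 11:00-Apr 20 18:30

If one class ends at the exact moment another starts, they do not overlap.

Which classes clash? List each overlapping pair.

Sorted by start: Boxing Lab, Barre 30, Cardio 30, Pilates Blast, Spin Basics, Kettlebell Power, Spin Blast, Strength Intro.
Barre 30 starts after Boxing Lab ends; Boxing Lab is clear from here.
Cardio 30 starts after Barre 30 ends; Barre 30 is clear from here.
Pilates Blast starts before Cardio 30 ends → Cardio 30 and Pilates Blast overlap.
Spin Basics starts exactly when Cardio 30 ends (back-to-back, no overlap); Cardio 30 is clear from here.
Spin Basics starts after Pilates Blast ends; Pilates Blast is clear from here.
Kettlebell Power starts after Spin Basics ends; Spin Basics is clear from here.
Spin Blast starts before Kettlebell Power ends → Kettlebell Power and Spin Blast overlap.
Strength Intro starts after Kettlebell Power ends.
Strength Intro starts after Spin Blast ends.

Cardio 30 & Pilates Blast, Kettlebell Power & Spin Blast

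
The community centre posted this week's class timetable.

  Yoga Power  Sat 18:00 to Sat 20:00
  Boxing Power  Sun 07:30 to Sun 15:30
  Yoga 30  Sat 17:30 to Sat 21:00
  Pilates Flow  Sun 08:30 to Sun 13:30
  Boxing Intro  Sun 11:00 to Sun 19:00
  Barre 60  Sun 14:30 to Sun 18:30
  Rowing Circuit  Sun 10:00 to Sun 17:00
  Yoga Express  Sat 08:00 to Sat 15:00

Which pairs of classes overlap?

Sorted by start: Yoga Express, Yoga 30, Yoga Power, Boxing Power, Pilates Flow, Rowing Circuit, Boxing Intro, Barre 60.
Yoga 30 starts after Yoga Express ends, so nothing later overlaps Yoga Express either.
Yoga Power starts before Yoga 30 ends → Yoga 30 and Yoga Power overlap.
Boxing Power starts after Yoga 30 ends, so nothing later overlaps Yoga 30 either.
Boxing Power starts after Yoga Power ends, so nothing later overlaps Yoga Power either.
Pilates Flow starts before Boxing Power ends → Boxing Power and Pilates Flow overlap.
Rowing Circuit starts before Boxing Power ends → Boxing Power and Rowing Circuit overlap.
Boxing Intro starts before Boxing Power ends → Boxing Power and Boxing Intro overlap.
Barre 60 starts before Boxing Power ends → Boxing Power and Barre 60 overlap.
Rowing Circuit starts before Pilates Flow ends → Pilates Flow and Rowing Circuit overlap.
Boxing Intro starts before Pilates Flow ends → Pilates Flow and Boxing Intro overlap.
Barre 60 starts after Pilates Flow ends.
Boxing Intro starts before Rowing Circuit ends → Rowing Circuit and Boxing Intro overlap.
Barre 60 starts before Rowing Circuit ends → Rowing Circuit and Barre 60 overlap.
Barre 60 starts before Boxing Intro ends → Boxing Intro and Barre 60 overlap.

Barre 60 & Boxing Intro, Barre 60 & Boxing Power, Barre 60 & Rowing Circuit, Boxing Intro & Boxing Power, Boxing Intro & Pilates Flow, Boxing Intro & Rowing Circuit, Boxing Power & Pilates Flow, Boxing Power & Rowing Circuit, Pilates Flow & Rowing Circuit, Yoga 30 & Yoga Power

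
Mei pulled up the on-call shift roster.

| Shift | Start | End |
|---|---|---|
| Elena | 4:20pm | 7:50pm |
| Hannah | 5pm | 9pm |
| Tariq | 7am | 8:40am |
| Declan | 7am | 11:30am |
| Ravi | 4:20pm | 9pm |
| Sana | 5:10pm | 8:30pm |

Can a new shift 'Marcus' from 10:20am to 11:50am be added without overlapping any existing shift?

Tariq: ends 8:40am at or before Marcus starts 10:20am → clear.
Declan: starts 7am before Marcus ends 11:50am, and ends 11:30am after Marcus starts 10:20am → overlap.
Elena: starts 4:20pm at or after Marcus ends 11:50am → clear.
Ravi: starts 4:20pm at or after Marcus ends 11:50am → clear.
Hannah: starts 5pm at or after Marcus ends 11:50am → clear.
Sana: starts 5:10pm at or after Marcus ends 11:50am → clear.
Marcus overlaps Declan.

No — it overlaps Declan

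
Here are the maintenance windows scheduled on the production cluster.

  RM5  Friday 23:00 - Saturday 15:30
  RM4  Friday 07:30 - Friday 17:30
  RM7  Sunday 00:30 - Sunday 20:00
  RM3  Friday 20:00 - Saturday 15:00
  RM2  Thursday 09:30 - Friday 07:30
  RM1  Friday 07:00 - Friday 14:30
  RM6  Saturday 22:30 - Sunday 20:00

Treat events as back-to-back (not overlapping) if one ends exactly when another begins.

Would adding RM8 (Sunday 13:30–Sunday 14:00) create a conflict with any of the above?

Yes — it overlaps RM6, RM7

RM2: ends Friday 07:30 at or before RM8 starts Sunday 13:30 → clear.
RM1: ends Friday 14:30 at or before RM8 starts Sunday 13:30 → clear.
RM4: ends Friday 17:30 at or before RM8 starts Sunday 13:30 → clear.
RM3: ends Saturday 15:00 at or before RM8 starts Sunday 13:30 → clear.
RM5: ends Saturday 15:30 at or before RM8 starts Sunday 13:30 → clear.
RM6: starts Saturday 22:30 before RM8 ends Sunday 14:00, and ends Sunday 20:00 after RM8 starts Sunday 13:30 → overlap.
RM7: starts Sunday 00:30 before RM8 ends Sunday 14:00, and ends Sunday 20:00 after RM8 starts Sunday 13:30 → overlap.
RM8 overlaps RM6, RM7.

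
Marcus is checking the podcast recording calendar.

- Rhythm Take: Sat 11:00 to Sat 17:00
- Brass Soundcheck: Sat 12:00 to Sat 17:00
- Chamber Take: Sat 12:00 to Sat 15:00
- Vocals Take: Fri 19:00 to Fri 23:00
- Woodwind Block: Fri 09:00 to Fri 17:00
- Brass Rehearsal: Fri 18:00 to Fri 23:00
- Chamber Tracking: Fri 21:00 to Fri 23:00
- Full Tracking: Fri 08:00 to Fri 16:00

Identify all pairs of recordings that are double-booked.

Brass Rehearsal & Chamber Tracking, Brass Rehearsal & Vocals Take, Brass Soundcheck & Chamber Take, Brass Soundcheck & Rhythm Take, Chamber Take & Rhythm Take, Chamber Tracking & Vocals Take, Full Tracking & Woodwind Block

Sorted by start: Full Tracking, Woodwind Block, Brass Rehearsal, Vocals Take, Chamber Tracking, Rhythm Take, Brass Soundcheck, Chamber Take.
Woodwind Block starts before Full Tracking ends → Full Tracking and Woodwind Block overlap.
Brass Rehearsal starts after Full Tracking ends, so Full Tracking has no further overlaps.
Brass Rehearsal starts after Woodwind Block ends, so Woodwind Block has no further overlaps.
Vocals Take starts before Brass Rehearsal ends → Brass Rehearsal and Vocals Take overlap.
Chamber Tracking starts before Brass Rehearsal ends → Brass Rehearsal and Chamber Tracking overlap.
Rhythm Take starts after Brass Rehearsal ends, so Brass Rehearsal has no further overlaps.
Chamber Tracking starts before Vocals Take ends → Vocals Take and Chamber Tracking overlap.
Rhythm Take starts after Vocals Take ends, so Vocals Take has no further overlaps.
Rhythm Take starts after Chamber Tracking ends, so Chamber Tracking has no further overlaps.
Brass Soundcheck starts before Rhythm Take ends → Rhythm Take and Brass Soundcheck overlap.
Chamber Take starts before Rhythm Take ends → Rhythm Take and Chamber Take overlap.
Chamber Take starts before Brass Soundcheck ends → Brass Soundcheck and Chamber Take overlap.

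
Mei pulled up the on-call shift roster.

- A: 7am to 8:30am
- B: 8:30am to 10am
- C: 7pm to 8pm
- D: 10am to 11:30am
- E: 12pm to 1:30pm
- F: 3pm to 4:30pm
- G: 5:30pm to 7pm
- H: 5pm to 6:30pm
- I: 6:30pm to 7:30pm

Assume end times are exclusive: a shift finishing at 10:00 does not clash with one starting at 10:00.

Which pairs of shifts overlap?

C & I, G & H, G & I

Check each pair: they overlap iff neither finishes before the other starts.
Sorted by start: A, B, D, E, F, H, G, I, C.
B starts exactly when A ends (back-to-back, no overlap); A is clear from here.
D starts exactly when B ends (back-to-back, no overlap); B is clear from here.
E starts after D ends; D is clear from here.
F starts after E ends; E is clear from here.
H starts after F ends; F is clear from here.
G starts before H ends → H and G overlap.
I starts exactly when H ends (back-to-back, no overlap); H is clear from here.
I starts before G ends → G and I overlap.
C starts exactly when G ends (back-to-back, no overlap).
C starts before I ends → I and C overlap.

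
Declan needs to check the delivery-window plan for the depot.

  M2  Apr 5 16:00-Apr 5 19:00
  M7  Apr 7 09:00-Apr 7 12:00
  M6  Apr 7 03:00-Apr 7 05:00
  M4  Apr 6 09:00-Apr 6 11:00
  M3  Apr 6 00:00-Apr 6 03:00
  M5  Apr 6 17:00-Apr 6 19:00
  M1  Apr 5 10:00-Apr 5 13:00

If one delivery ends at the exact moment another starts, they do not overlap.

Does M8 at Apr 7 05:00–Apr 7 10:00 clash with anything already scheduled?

M1: ends Apr 5 13:00 at or before M8 starts Apr 7 05:00 → clear.
M2: ends Apr 5 19:00 at or before M8 starts Apr 7 05:00 → clear.
M3: ends Apr 6 03:00 at or before M8 starts Apr 7 05:00 → clear.
M4: ends Apr 6 11:00 at or before M8 starts Apr 7 05:00 → clear.
M5: ends Apr 6 19:00 at or before M8 starts Apr 7 05:00 → clear.
M6: ends Apr 7 05:00 at or before M8 starts Apr 7 05:00 → clear.
M7: starts Apr 7 09:00 before M8 ends Apr 7 10:00, and ends Apr 7 12:00 after M8 starts Apr 7 05:00 → overlap.
M8 overlaps M7.

Yes — it overlaps M7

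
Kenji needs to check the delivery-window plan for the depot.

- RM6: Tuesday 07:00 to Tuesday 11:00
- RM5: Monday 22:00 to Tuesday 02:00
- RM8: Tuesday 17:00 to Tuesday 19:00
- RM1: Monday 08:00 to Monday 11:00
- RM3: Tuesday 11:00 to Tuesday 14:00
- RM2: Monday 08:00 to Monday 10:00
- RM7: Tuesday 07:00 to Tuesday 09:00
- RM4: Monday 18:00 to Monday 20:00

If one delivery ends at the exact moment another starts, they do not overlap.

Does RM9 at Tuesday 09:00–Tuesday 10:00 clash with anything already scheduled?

RM1: ends Monday 11:00 at or before RM9 starts Tuesday 09:00 → clear.
RM2: ends Monday 10:00 at or before RM9 starts Tuesday 09:00 → clear.
RM4: ends Monday 20:00 at or before RM9 starts Tuesday 09:00 → clear.
RM5: ends Tuesday 02:00 at or before RM9 starts Tuesday 09:00 → clear.
RM6: starts Tuesday 07:00 before RM9 ends Tuesday 10:00, and ends Tuesday 11:00 after RM9 starts Tuesday 09:00 → overlap.
RM7: ends Tuesday 09:00 at or before RM9 starts Tuesday 09:00 → clear.
RM3: starts Tuesday 11:00 at or after RM9 ends Tuesday 10:00 → clear.
RM8: starts Tuesday 17:00 at or after RM9 ends Tuesday 10:00 → clear.
RM9 overlaps RM6.

Yes — it overlaps RM6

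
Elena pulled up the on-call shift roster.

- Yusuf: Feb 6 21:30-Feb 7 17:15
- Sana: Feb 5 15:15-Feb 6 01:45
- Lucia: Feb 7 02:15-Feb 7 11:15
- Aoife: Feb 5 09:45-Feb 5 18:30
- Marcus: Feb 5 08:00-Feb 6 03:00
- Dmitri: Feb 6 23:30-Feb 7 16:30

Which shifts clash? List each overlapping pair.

Two intervals overlap when each starts before the other ends.
Sorted by start: Marcus, Aoife, Sana, Yusuf, Dmitri, Lucia.
Aoife starts before Marcus ends → Marcus and Aoife overlap.
Sana starts before Marcus ends → Marcus and Sana overlap.
Yusuf starts after Marcus ends; Marcus is clear from here.
Sana starts before Aoife ends → Aoife and Sana overlap.
Yusuf starts after Aoife ends; Aoife is clear from here.
Yusuf starts after Sana ends; Sana is clear from here.
Dmitri starts before Yusuf ends → Yusuf and Dmitri overlap.
Lucia starts before Yusuf ends → Yusuf and Lucia overlap.
Lucia starts before Dmitri ends → Dmitri and Lucia overlap.

Aoife & Marcus, Aoife & Sana, Dmitri & Lucia, Dmitri & Yusuf, Lucia & Yusuf, Marcus & Sana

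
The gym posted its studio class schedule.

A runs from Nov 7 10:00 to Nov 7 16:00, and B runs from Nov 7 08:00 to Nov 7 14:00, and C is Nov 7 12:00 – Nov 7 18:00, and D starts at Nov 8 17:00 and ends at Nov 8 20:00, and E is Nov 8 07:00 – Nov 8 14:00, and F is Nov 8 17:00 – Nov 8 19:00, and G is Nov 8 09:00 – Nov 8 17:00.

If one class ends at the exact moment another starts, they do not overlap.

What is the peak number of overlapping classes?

Sweep the timeline, counting +1 at each start and −1 at each end (ends before starts at a tie):
Nov 7 08:00 start B → 1
Nov 7 10:00 start A → 2
Nov 7 12:00 start C → 3
Nov 7 14:00 end B → 2
Nov 7 16:00 end A → 1
Nov 7 18:00 end C → 0
Nov 8 07:00 start E → 1
Nov 8 09:00 start G → 2
Nov 8 14:00 end E → 1
Nov 8 17:00 end G → 0
Nov 8 17:00 start D → 1
Nov 8 17:00 start F → 2
Nov 8 19:00 end F → 1
Nov 8 20:00 end D → 0
Peak is 3, at Nov 7 12:00 (A, B, C).

3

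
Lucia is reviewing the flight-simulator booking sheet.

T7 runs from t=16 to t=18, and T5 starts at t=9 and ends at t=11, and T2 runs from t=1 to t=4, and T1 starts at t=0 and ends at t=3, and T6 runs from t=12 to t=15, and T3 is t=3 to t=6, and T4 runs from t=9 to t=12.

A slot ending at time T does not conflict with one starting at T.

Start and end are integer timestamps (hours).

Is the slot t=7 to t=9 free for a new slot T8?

T1: ends t=3 at or before T8 starts t=7 → clear.
T2: ends t=4 at or before T8 starts t=7 → clear.
T3: ends t=6 at or before T8 starts t=7 → clear.
T4: starts t=9 at or after T8 ends t=9 → clear.
T5: starts t=9 at or after T8 ends t=9 → clear.
T6: starts t=12 at or after T8 ends t=9 → clear.
T7: starts t=16 at or after T8 ends t=9 → clear.

Yes — the slot is free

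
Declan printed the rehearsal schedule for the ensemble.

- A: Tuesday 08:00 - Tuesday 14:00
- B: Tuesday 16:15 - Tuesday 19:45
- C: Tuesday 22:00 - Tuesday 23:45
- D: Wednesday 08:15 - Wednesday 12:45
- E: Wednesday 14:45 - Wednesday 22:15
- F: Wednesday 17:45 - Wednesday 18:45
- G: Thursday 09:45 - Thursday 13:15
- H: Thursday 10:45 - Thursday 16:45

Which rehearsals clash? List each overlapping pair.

Sorted by start: A, B, C, D, E, F, G, H.
B starts after A ends, so nothing later overlaps A either.
C starts after B ends, so nothing later overlaps B either.
D starts after C ends, so nothing later overlaps C either.
E starts after D ends, so nothing later overlaps D either.
F starts before E ends → E and F overlap.
G starts after E ends, so nothing later overlaps E either.
G starts after F ends, so nothing later overlaps F either.
H starts before G ends → G and H overlap.

E & F, G & H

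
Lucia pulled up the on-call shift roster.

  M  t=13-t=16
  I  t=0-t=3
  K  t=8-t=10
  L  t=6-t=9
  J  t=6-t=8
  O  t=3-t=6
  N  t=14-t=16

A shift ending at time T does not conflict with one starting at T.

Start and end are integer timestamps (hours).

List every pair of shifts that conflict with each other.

Check each pair: they overlap iff neither finishes before the other starts.
Sorted by start: I, O, J, L, K, M, N.
O starts exactly when I ends (back-to-back, no overlap), so nothing later overlaps I either.
J starts exactly when O ends (back-to-back, no overlap), so nothing later overlaps O either.
L starts before J ends → J and L overlap.
K starts exactly when J ends (back-to-back, no overlap), so nothing later overlaps J either.
K starts before L ends → L and K overlap.
M starts after L ends, so nothing later overlaps L either.
M starts after K ends, so nothing later overlaps K either.
N starts before M ends → M and N overlap.

J & L, K & L, M & N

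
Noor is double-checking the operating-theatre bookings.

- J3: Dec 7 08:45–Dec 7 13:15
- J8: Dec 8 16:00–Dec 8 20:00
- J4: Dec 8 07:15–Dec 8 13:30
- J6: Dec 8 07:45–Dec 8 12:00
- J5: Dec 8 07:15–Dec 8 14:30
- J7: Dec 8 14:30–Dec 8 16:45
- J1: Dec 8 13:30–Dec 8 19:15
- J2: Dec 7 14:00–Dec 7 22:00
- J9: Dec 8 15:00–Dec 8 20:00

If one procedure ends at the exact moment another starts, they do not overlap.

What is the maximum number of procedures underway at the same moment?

Sweep the timeline, counting +1 at each start and −1 at each end (ends before starts at a tie):
Dec 7 08:45 start J3 → 1
Dec 7 13:15 end J3 → 0
Dec 7 14:00 start J2 → 1
Dec 7 22:00 end J2 → 0
Dec 8 07:15 start J4 → 1
Dec 8 07:15 start J5 → 2
Dec 8 07:45 start J6 → 3
Dec 8 12:00 end J6 → 2
Dec 8 13:30 end J4 → 1
Dec 8 13:30 start J1 → 2
Dec 8 14:30 end J5 → 1
Dec 8 14:30 start J7 → 2
Dec 8 15:00 start J9 → 3
Dec 8 16:00 start J8 → 4
Dec 8 16:45 end J7 → 3
Dec 8 19:15 end J1 → 2
Dec 8 20:00 end J8 → 1
Dec 8 20:00 end J9 → 0
Peak is 4, at Dec 8 16:00 (J1, J7, J8, J9).

4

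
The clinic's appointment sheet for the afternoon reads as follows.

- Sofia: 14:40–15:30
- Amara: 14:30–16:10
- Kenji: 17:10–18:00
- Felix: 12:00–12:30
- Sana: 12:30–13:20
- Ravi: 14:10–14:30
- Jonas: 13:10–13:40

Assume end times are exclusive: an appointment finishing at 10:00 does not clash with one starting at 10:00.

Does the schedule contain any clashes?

Yes

Sorted by start: Felix, Sana, Jonas, Ravi, Amara, Sofia, Kenji.
Sana starts exactly when Felix ends (back-to-back, no overlap), so Felix has no further overlaps.
Jonas starts before Sana ends → Sana and Jonas overlap.
That's a conflict, so the schedule is not conflict-free.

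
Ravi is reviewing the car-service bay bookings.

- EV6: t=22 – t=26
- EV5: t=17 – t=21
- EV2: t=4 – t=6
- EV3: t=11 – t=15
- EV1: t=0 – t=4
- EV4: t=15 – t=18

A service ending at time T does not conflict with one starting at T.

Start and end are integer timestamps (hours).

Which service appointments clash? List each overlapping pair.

EV4 & EV5

Sorted by start: EV1, EV2, EV3, EV4, EV5, EV6.
EV2 starts exactly when EV1 ends (back-to-back, no overlap) — done with EV1.
EV3 starts after EV2 ends — done with EV2.
EV4 starts exactly when EV3 ends (back-to-back, no overlap) — done with EV3.
EV5 starts before EV4 ends → EV4 and EV5 overlap.
EV6 starts after EV4 ends.
EV6 starts after EV5 ends.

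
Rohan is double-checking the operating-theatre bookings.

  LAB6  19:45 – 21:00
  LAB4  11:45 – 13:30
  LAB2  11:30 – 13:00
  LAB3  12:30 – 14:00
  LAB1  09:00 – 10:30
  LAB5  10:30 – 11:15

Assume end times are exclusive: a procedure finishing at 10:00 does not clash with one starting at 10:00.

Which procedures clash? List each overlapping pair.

LAB2 & LAB3, LAB2 & LAB4, LAB3 & LAB4

Sorted by start: LAB1, LAB5, LAB2, LAB4, LAB3, LAB6.
LAB5 starts exactly when LAB1 ends (back-to-back, no overlap); LAB1 is clear from here.
LAB2 starts after LAB5 ends; LAB5 is clear from here.
LAB4 starts before LAB2 ends → LAB2 and LAB4 overlap.
LAB3 starts before LAB2 ends → LAB2 and LAB3 overlap.
LAB6 starts after LAB2 ends.
LAB3 starts before LAB4 ends → LAB4 and LAB3 overlap.
LAB6 starts after LAB4 ends.
LAB6 starts after LAB3 ends.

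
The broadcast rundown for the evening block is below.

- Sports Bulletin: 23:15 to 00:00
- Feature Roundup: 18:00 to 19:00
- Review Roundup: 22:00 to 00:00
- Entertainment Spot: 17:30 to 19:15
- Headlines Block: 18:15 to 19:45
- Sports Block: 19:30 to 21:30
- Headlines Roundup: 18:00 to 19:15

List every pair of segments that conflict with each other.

Entertainment Spot & Feature Roundup, Entertainment Spot & Headlines Block, Entertainment Spot & Headlines Roundup, Feature Roundup & Headlines Block, Feature Roundup & Headlines Roundup, Headlines Block & Headlines Roundup, Headlines Block & Sports Block, Review Roundup & Sports Bulletin

Sorted by start: Entertainment Spot, Feature Roundup, Headlines Roundup, Headlines Block, Sports Block, Review Roundup, Sports Bulletin.
Feature Roundup starts before Entertainment Spot ends → Entertainment Spot and Feature Roundup overlap.
Headlines Roundup starts before Entertainment Spot ends → Entertainment Spot and Headlines Roundup overlap.
Headlines Block starts before Entertainment Spot ends → Entertainment Spot and Headlines Block overlap.
Sports Block starts after Entertainment Spot ends, so Entertainment Spot has no further overlaps.
Headlines Roundup starts before Feature Roundup ends → Feature Roundup and Headlines Roundup overlap.
Headlines Block starts before Feature Roundup ends → Feature Roundup and Headlines Block overlap.
Sports Block starts after Feature Roundup ends, so Feature Roundup has no further overlaps.
Headlines Block starts before Headlines Roundup ends → Headlines Roundup and Headlines Block overlap.
Sports Block starts after Headlines Roundup ends, so Headlines Roundup has no further overlaps.
Sports Block starts before Headlines Block ends → Headlines Block and Sports Block overlap.
Review Roundup starts after Headlines Block ends, so Headlines Block has no further overlaps.
Review Roundup starts after Sports Block ends, so Sports Block has no further overlaps.
Sports Bulletin starts before Review Roundup ends → Review Roundup and Sports Bulletin overlap.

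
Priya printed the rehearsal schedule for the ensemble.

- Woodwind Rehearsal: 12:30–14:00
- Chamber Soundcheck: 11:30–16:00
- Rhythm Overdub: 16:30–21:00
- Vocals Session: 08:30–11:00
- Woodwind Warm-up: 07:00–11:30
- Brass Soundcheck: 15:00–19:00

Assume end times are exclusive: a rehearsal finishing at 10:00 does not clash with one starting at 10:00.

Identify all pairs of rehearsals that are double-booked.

Brass Soundcheck & Chamber Soundcheck, Brass Soundcheck & Rhythm Overdub, Chamber Soundcheck & Woodwind Rehearsal, Vocals Session & Woodwind Warm-up

Sorted by start: Woodwind Warm-up, Vocals Session, Chamber Soundcheck, Woodwind Rehearsal, Brass Soundcheck, Rhythm Overdub.
Vocals Session starts before Woodwind Warm-up ends → Woodwind Warm-up and Vocals Session overlap.
Chamber Soundcheck starts exactly when Woodwind Warm-up ends (back-to-back, no overlap), so nothing later overlaps Woodwind Warm-up either.
Chamber Soundcheck starts after Vocals Session ends, so nothing later overlaps Vocals Session either.
Woodwind Rehearsal starts before Chamber Soundcheck ends → Chamber Soundcheck and Woodwind Rehearsal overlap.
Brass Soundcheck starts before Chamber Soundcheck ends → Chamber Soundcheck and Brass Soundcheck overlap.
Rhythm Overdub starts after Chamber Soundcheck ends.
Brass Soundcheck starts after Woodwind Rehearsal ends, so nothing later overlaps Woodwind Rehearsal either.
Rhythm Overdub starts before Brass Soundcheck ends → Brass Soundcheck and Rhythm Overdub overlap.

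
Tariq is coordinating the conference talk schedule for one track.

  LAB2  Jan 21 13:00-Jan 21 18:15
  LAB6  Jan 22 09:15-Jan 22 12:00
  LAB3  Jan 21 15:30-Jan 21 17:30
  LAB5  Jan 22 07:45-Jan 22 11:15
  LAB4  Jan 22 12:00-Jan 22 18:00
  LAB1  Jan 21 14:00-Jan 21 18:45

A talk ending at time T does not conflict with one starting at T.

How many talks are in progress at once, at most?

3

Sweep the timeline, counting +1 at each start and −1 at each end (ends before starts at a tie):
Jan 21 13:00 start LAB2 → 1
Jan 21 14:00 start LAB1 → 2
Jan 21 15:30 start LAB3 → 3
Jan 21 17:30 end LAB3 → 2
Jan 21 18:15 end LAB2 → 1
Jan 21 18:45 end LAB1 → 0
Jan 22 07:45 start LAB5 → 1
Jan 22 09:15 start LAB6 → 2
Jan 22 11:15 end LAB5 → 1
Jan 22 12:00 end LAB6 → 0
Jan 22 12:00 start LAB4 → 1
Jan 22 18:00 end LAB4 → 0
Peak is 3, at Jan 21 15:30 (LAB1, LAB2, LAB3).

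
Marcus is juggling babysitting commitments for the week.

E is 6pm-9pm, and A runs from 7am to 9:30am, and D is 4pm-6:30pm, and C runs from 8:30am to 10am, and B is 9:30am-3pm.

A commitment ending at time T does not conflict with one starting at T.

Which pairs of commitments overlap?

A & C, B & C, D & E

Check each pair: they overlap iff neither finishes before the other starts.
Sorted by start: A, C, B, D, E.
C starts before A ends → A and C overlap.
B starts exactly when A ends (back-to-back, no overlap) — done with A.
B starts before C ends → C and B overlap.
D starts after C ends — done with C.
D starts after B ends — done with B.
E starts before D ends → D and E overlap.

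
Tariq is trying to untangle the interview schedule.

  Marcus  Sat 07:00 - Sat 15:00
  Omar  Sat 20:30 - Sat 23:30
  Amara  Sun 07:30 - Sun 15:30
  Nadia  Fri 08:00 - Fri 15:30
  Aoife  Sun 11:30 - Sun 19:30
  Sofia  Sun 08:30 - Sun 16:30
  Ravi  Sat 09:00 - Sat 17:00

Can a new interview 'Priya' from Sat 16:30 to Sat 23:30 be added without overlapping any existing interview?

Nadia: ends Fri 15:30 at or before Priya starts Sat 16:30 → clear.
Marcus: ends Sat 15:00 at or before Priya starts Sat 16:30 → clear.
Ravi: starts Sat 09:00 before Priya ends Sat 23:30, and ends Sat 17:00 after Priya starts Sat 16:30 → overlap.
Omar: starts Sat 20:30 before Priya ends Sat 23:30, and ends Sat 23:30 after Priya starts Sat 16:30 → overlap.
Amara: starts Sun 07:30 at or after Priya ends Sat 23:30 → clear.
Sofia: starts Sun 08:30 at or after Priya ends Sat 23:30 → clear.
Aoife: starts Sun 11:30 at or after Priya ends Sat 23:30 → clear.
Priya overlaps Ravi, Omar.

No — it overlaps Omar, Ravi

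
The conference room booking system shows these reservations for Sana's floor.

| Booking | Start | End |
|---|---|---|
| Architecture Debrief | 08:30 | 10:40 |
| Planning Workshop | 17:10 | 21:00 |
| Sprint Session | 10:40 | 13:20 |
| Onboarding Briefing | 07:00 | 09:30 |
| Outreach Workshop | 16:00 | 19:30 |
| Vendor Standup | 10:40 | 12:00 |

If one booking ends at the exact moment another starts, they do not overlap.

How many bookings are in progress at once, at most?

2

Sort all start/end points and keep a running count:
07:00 start Onboarding Briefing → 1
08:30 start Architecture Debrief → 2
09:30 end Onboarding Briefing → 1
10:40 end Architecture Debrief → 0
10:40 start Sprint Session → 1
10:40 start Vendor Standup → 2
12:00 end Vendor Standup → 1
13:20 end Sprint Session → 0
16:00 start Outreach Workshop → 1
17:10 start Planning Workshop → 2
19:30 end Outreach Workshop → 1
21:00 end Planning Workshop → 0
Peak is 2, at 08:30 (Architecture Debrief, Onboarding Briefing).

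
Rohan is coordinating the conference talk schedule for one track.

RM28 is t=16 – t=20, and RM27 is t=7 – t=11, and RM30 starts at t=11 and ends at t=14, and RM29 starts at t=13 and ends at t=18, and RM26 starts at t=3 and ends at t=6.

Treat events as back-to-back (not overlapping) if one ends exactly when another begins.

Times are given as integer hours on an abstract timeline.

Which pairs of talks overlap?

RM28 & RM29, RM29 & RM30

Sorted by start: RM26, RM27, RM30, RM29, RM28.
RM27 starts after RM26 ends, so nothing later overlaps RM26 either.
RM30 starts exactly when RM27 ends (back-to-back, no overlap), so nothing later overlaps RM27 either.
RM29 starts before RM30 ends → RM30 and RM29 overlap.
RM28 starts after RM30 ends.
RM28 starts before RM29 ends → RM29 and RM28 overlap.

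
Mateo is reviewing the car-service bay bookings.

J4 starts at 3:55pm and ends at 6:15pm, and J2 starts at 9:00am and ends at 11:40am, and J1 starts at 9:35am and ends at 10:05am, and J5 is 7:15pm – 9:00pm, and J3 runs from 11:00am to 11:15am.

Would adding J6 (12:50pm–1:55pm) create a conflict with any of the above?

J2: ends 11:40am at or before J6 starts 12:50pm → clear.
J1: ends 10:05am at or before J6 starts 12:50pm → clear.
J3: ends 11:15am at or before J6 starts 12:50pm → clear.
J4: starts 3:55pm at or after J6 ends 1:55pm → clear.
J5: starts 7:15pm at or after J6 ends 1:55pm → clear.

No — it doesn't clash with anything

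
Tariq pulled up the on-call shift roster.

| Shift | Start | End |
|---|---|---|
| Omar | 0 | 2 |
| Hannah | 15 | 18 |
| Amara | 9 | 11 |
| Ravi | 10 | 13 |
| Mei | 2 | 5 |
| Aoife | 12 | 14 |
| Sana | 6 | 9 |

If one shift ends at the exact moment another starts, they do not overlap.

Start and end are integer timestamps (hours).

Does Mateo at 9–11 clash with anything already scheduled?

Yes — it overlaps Amara, Ravi

Omar: ends 2 at or before Mateo starts 9 → clear.
Mei: ends 5 at or before Mateo starts 9 → clear.
Sana: ends 9 at or before Mateo starts 9 → clear.
Amara: starts 9 before Mateo ends 11, and ends 11 after Mateo starts 9 → overlap.
Ravi: starts 10 before Mateo ends 11, and ends 13 after Mateo starts 9 → overlap.
Aoife: starts 12 at or after Mateo ends 11 → clear.
Hannah: starts 15 at or after Mateo ends 11 → clear.
Mateo overlaps Amara, Ravi.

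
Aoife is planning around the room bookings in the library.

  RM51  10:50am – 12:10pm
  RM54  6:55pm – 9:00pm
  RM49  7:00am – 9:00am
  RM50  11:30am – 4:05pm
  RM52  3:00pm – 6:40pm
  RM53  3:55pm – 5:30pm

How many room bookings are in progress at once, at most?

3

Sort all start/end points and keep a running count:
7:00am start RM49 → 1
9:00am end RM49 → 0
10:50am start RM51 → 1
11:30am start RM50 → 2
12:10pm end RM51 → 1
3:00pm start RM52 → 2
3:55pm start RM53 → 3
4:05pm end RM50 → 2
5:30pm end RM53 → 1
6:40pm end RM52 → 0
6:55pm start RM54 → 1
9:00pm end RM54 → 0
Peak is 3, at 3:55pm (RM50, RM52, RM53).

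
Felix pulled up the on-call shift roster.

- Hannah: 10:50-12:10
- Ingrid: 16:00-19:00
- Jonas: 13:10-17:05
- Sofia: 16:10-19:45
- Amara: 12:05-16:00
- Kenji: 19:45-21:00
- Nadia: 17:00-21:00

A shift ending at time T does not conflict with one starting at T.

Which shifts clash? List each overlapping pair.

Sorted by start: Hannah, Amara, Jonas, Ingrid, Sofia, Nadia, Kenji.
Amara starts before Hannah ends → Hannah and Amara overlap.
Jonas starts after Hannah ends — done with Hannah.
Jonas starts before Amara ends → Amara and Jonas overlap.
Ingrid starts exactly when Amara ends (back-to-back, no overlap) — done with Amara.
Ingrid starts before Jonas ends → Jonas and Ingrid overlap.
Sofia starts before Jonas ends → Jonas and Sofia overlap.
Nadia starts before Jonas ends → Jonas and Nadia overlap.
Kenji starts after Jonas ends.
Sofia starts before Ingrid ends → Ingrid and Sofia overlap.
Nadia starts before Ingrid ends → Ingrid and Nadia overlap.
Kenji starts after Ingrid ends.
Nadia starts before Sofia ends → Sofia and Nadia overlap.
Kenji starts exactly when Sofia ends (back-to-back, no overlap).
Kenji starts before Nadia ends → Nadia and Kenji overlap.

Amara & Hannah, Amara & Jonas, Ingrid & Jonas, Ingrid & Nadia, Ingrid & Sofia, Jonas & Nadia, Jonas & Sofia, Kenji & Nadia, Nadia & Sofia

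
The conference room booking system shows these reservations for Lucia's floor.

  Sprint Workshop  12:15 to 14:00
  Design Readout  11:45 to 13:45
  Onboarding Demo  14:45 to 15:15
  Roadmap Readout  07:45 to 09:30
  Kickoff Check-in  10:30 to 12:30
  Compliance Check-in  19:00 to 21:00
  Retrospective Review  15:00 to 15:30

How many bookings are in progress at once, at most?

Sort all start/end points and keep a running count:
07:45 start Roadmap Readout → 1
09:30 end Roadmap Readout → 0
10:30 start Kickoff Check-in → 1
11:45 start Design Readout → 2
12:15 start Sprint Workshop → 3
12:30 end Kickoff Check-in → 2
13:45 end Design Readout → 1
14:00 end Sprint Workshop → 0
14:45 start Onboarding Demo → 1
15:00 start Retrospective Review → 2
15:15 end Onboarding Demo → 1
15:30 end Retrospective Review → 0
19:00 start Compliance Check-in → 1
21:00 end Compliance Check-in → 0
Peak is 3, at 12:15 (Design Readout, Kickoff Check-in, Sprint Workshop).

3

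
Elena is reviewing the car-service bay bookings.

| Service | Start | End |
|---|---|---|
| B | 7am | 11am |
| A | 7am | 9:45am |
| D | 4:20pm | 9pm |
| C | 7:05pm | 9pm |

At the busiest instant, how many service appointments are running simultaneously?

2

Sort all start/end points and keep a running count:
7am start A → 1
7am start B → 2
9:45am end A → 1
11am end B → 0
4:20pm start D → 1
7:05pm start C → 2
9pm end C → 1
9pm end D → 0
Peak is 2, at 7am (A, B).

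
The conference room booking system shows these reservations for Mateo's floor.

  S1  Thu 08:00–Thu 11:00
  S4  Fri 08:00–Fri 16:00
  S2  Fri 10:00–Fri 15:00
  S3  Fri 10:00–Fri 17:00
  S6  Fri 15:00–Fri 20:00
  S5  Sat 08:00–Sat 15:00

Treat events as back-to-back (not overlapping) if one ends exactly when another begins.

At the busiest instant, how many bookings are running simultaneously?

Walk through starts and ends in time order (an end at T is processed before a start at T):
Thu 08:00 start S1 → 1
Thu 11:00 end S1 → 0
Fri 08:00 start S4 → 1
Fri 10:00 start S2 → 2
Fri 10:00 start S3 → 3
Fri 15:00 end S2 → 2
Fri 15:00 start S6 → 3
Fri 16:00 end S4 → 2
Fri 17:00 end S3 → 1
Fri 20:00 end S6 → 0
Sat 08:00 start S5 → 1
Sat 15:00 end S5 → 0
Peak is 3, at Fri 10:00 (S2, S3, S4).

3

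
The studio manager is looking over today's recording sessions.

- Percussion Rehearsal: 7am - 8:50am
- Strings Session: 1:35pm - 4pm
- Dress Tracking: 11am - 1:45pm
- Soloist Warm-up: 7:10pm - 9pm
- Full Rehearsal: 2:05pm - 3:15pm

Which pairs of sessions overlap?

Dress Tracking & Strings Session, Full Rehearsal & Strings Session

Sorted by start: Percussion Rehearsal, Dress Tracking, Strings Session, Full Rehearsal, Soloist Warm-up.
Dress Tracking starts after Percussion Rehearsal ends; Percussion Rehearsal is clear from here.
Strings Session starts before Dress Tracking ends → Dress Tracking and Strings Session overlap.
Full Rehearsal starts after Dress Tracking ends; Dress Tracking is clear from here.
Full Rehearsal starts before Strings Session ends → Strings Session and Full Rehearsal overlap.
Soloist Warm-up starts after Strings Session ends.
Soloist Warm-up starts after Full Rehearsal ends.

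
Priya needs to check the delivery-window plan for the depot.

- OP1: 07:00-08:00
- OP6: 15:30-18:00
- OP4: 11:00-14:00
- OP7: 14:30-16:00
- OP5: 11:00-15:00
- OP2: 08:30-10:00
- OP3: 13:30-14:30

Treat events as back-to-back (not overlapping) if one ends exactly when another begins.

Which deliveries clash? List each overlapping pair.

OP3 & OP4, OP3 & OP5, OP4 & OP5, OP5 & OP7, OP6 & OP7

Sorted by start: OP1, OP2, OP4, OP5, OP3, OP7, OP6.
OP2 starts after OP1 ends, so OP1 has no further overlaps.
OP4 starts after OP2 ends, so OP2 has no further overlaps.
OP5 starts before OP4 ends → OP4 and OP5 overlap.
OP3 starts before OP4 ends → OP4 and OP3 overlap.
OP7 starts after OP4 ends, so OP4 has no further overlaps.
OP3 starts before OP5 ends → OP5 and OP3 overlap.
OP7 starts before OP5 ends → OP5 and OP7 overlap.
OP6 starts after OP5 ends.
OP7 starts exactly when OP3 ends (back-to-back, no overlap), so OP3 has no further overlaps.
OP6 starts before OP7 ends → OP7 and OP6 overlap.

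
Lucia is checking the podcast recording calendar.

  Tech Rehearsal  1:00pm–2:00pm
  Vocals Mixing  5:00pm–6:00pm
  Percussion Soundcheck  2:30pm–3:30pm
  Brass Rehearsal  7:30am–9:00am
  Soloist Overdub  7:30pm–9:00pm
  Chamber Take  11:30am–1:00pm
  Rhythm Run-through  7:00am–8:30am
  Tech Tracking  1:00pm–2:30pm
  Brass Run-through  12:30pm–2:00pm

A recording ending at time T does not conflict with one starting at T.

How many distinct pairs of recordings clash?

Sorted by start: Rhythm Run-through, Brass Rehearsal, Chamber Take, Brass Run-through, Tech Rehearsal, Tech Tracking, Percussion Soundcheck, Vocals Mixing, Soloist Overdub.
Brass Rehearsal starts before Rhythm Run-through ends → Rhythm Run-through and Brass Rehearsal overlap.
Chamber Take starts after Rhythm Run-through ends, so nothing later overlaps Rhythm Run-through either.
Chamber Take starts after Brass Rehearsal ends, so nothing later overlaps Brass Rehearsal either.
Brass Run-through starts before Chamber Take ends → Chamber Take and Brass Run-through overlap.
Tech Rehearsal starts exactly when Chamber Take ends (back-to-back, no overlap), so nothing later overlaps Chamber Take either.
Tech Rehearsal starts before Brass Run-through ends → Brass Run-through and Tech Rehearsal overlap.
Tech Tracking starts before Brass Run-through ends → Brass Run-through and Tech Tracking overlap.
Percussion Soundcheck starts after Brass Run-through ends, so nothing later overlaps Brass Run-through either.
Tech Tracking starts before Tech Rehearsal ends → Tech Rehearsal and Tech Tracking overlap.
Percussion Soundcheck starts after Tech Rehearsal ends, so nothing later overlaps Tech Rehearsal either.
Percussion Soundcheck starts exactly when Tech Tracking ends (back-to-back, no overlap), so nothing later overlaps Tech Tracking either.
Vocals Mixing starts after Percussion Soundcheck ends, so nothing later overlaps Percussion Soundcheck either.
Soloist Overdub starts after Vocals Mixing ends.
Overlapping pairs: Brass Rehearsal & Rhythm Run-through, Brass Run-through & Chamber Take, Brass Run-through & Tech Rehearsal, Brass Run-through & Tech Tracking, Tech Rehearsal & Tech Tracking — 5 in total.

5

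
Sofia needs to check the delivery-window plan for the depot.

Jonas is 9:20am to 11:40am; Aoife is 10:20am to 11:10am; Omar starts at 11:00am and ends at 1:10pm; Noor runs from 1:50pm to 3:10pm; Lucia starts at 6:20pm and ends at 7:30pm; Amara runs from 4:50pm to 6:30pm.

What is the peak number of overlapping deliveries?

3

Sort all start/end points and keep a running count:
9:20am start Jonas → 1
10:20am start Aoife → 2
11:00am start Omar → 3
11:10am end Aoife → 2
11:40am end Jonas → 1
1:10pm end Omar → 0
1:50pm start Noor → 1
3:10pm end Noor → 0
4:50pm start Amara → 1
6:20pm start Lucia → 2
6:30pm end Amara → 1
7:30pm end Lucia → 0
Peak is 3, at 11:00am (Aoife, Jonas, Omar).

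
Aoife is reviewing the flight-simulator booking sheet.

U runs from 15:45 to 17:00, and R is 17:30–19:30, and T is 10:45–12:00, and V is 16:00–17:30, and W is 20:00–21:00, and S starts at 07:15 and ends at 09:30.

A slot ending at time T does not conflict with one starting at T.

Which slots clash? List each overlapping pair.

U & V

Two intervals overlap when each starts before the other ends.
Sorted by start: S, T, U, V, R, W.
T starts after S ends, so nothing later overlaps S either.
U starts after T ends, so nothing later overlaps T either.
V starts before U ends → U and V overlap.
R starts after U ends, so nothing later overlaps U either.
R starts exactly when V ends (back-to-back, no overlap), so nothing later overlaps V either.
W starts after R ends.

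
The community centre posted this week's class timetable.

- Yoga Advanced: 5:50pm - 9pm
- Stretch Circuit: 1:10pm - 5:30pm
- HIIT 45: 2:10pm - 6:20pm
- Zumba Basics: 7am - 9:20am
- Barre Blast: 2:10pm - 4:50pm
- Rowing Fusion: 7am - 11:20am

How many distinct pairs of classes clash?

5

Sorted by start: Zumba Basics, Rowing Fusion, Stretch Circuit, HIIT 45, Barre Blast, Yoga Advanced.
Rowing Fusion starts before Zumba Basics ends → Zumba Basics and Rowing Fusion overlap.
Stretch Circuit starts after Zumba Basics ends — done with Zumba Basics.
Stretch Circuit starts after Rowing Fusion ends — done with Rowing Fusion.
HIIT 45 starts before Stretch Circuit ends → Stretch Circuit and HIIT 45 overlap.
Barre Blast starts before Stretch Circuit ends → Stretch Circuit and Barre Blast overlap.
Yoga Advanced starts after Stretch Circuit ends.
Barre Blast starts before HIIT 45 ends → HIIT 45 and Barre Blast overlap.
Yoga Advanced starts before HIIT 45 ends → HIIT 45 and Yoga Advanced overlap.
Yoga Advanced starts after Barre Blast ends.
Overlapping pairs: Barre Blast & HIIT 45, Barre Blast & Stretch Circuit, HIIT 45 & Stretch Circuit, HIIT 45 & Yoga Advanced, Rowing Fusion & Zumba Basics — 5 in total.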